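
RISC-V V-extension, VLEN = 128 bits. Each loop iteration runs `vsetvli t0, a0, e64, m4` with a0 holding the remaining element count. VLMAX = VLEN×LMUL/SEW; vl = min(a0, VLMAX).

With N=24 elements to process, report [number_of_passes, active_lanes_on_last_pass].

[iterations, last_vl] = [3, 8]

VLMAX = VLEN×LMUL/SEW = 128×4/64 = 8
N=24: ⌈24/8⌉ = 3 iters; last vl = 24 − 2×8 = 8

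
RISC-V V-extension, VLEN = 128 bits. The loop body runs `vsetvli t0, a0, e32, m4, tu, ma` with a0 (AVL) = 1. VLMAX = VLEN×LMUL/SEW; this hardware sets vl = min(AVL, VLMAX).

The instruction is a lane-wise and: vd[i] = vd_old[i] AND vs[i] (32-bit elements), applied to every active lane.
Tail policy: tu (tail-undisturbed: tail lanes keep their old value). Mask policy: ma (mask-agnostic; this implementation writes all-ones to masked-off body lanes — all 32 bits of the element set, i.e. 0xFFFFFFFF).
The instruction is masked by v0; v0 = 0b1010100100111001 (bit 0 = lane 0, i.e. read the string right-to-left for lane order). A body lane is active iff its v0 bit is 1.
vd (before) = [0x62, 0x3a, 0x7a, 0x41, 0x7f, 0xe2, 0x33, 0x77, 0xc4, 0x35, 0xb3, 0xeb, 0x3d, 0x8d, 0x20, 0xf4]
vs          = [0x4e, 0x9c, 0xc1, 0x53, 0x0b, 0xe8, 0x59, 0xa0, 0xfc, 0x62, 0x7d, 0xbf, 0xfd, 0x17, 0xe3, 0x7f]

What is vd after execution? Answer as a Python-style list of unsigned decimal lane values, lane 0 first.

vd = [66, 58, 122, 65, 127, 226, 51, 119, 196, 53, 179, 235, 61, 141, 32, 244]

lanes per group: 128·4/32 = 16
vl = min(AVL, VLMAX) = min(1, 16) = 1
vd[0] and(0x62,0x4e) -> 0x42
vd[1] tail/keep -> 0x3a
vd[2] tail/keep -> 0x7a
vd[3] tail/keep -> 0x41
vd[4] tail/keep -> 0x7f
vd[5] tail/keep -> 0xe2
vd[6] tail/keep -> 0x33
vd[7] tail/keep -> 0x77
vd[8] tail/keep -> 0xc4
vd[9] tail/keep -> 0x35
vd[10] tail/keep -> 0xb3
vd[11] tail/keep -> 0xeb
vd[12] tail/keep -> 0x3d
vd[13] tail/keep -> 0x8d
vd[14] tail/keep -> 0x20
vd[15] tail/keep -> 0xf4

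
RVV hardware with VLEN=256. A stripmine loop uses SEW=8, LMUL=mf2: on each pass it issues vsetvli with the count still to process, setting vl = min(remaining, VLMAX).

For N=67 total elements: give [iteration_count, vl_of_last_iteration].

VLMAX = VLEN×LMUL/SEW = 256×1/2/8 = 16
iterations = ceil(67/16) = 5; final-pass vl = 3

[iterations, last_vl] = [5, 3]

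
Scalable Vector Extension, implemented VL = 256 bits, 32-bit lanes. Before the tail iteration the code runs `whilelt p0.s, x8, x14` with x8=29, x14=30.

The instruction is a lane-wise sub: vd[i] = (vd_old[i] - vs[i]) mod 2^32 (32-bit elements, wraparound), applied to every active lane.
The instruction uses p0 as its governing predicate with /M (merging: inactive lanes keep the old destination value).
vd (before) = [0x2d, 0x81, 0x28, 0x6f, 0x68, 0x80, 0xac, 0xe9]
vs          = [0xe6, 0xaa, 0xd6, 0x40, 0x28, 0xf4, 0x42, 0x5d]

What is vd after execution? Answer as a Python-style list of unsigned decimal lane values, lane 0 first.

vd = [4294967111, 129, 40, 111, 104, 128, 172, 233]

register lanes = 256/32 = 8
active while 29+j < 30, i.e. j ∈ [0,1) capped at 8 ⇒ 1
vd[0] sub(0x2d,0xe6) -> 0xffffff47
vd[1] tail/keep -> 0x81
vd[2] tail/keep -> 0x28
vd[3] tail/keep -> 0x6f
vd[4] tail/keep -> 0x68
vd[5] tail/keep -> 0x80
vd[6] tail/keep -> 0xac
vd[7] tail/keep -> 0xe9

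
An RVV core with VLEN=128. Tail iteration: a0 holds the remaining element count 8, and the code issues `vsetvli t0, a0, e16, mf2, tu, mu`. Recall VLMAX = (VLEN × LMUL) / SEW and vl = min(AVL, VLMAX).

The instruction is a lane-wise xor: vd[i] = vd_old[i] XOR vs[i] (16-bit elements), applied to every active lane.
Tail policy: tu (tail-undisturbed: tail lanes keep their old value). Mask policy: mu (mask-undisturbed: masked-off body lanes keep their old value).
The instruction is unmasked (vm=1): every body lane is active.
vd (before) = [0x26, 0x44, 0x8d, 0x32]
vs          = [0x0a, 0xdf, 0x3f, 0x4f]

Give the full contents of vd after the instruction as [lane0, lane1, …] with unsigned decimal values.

vd = [44, 155, 178, 125]

VLMAX = VLEN×LMUL/SEW = 128×1/2/16 = 4
vl = min(AVL, VLMAX) = min(8, 4) = 4
[0] xor(0x26,0x0a) = 0x2c
[1] xor(0x44,0xdf) = 0x9b
[2] xor(0x8d,0x3f) = 0xb2
[3] xor(0x32,0x4f) = 0x7d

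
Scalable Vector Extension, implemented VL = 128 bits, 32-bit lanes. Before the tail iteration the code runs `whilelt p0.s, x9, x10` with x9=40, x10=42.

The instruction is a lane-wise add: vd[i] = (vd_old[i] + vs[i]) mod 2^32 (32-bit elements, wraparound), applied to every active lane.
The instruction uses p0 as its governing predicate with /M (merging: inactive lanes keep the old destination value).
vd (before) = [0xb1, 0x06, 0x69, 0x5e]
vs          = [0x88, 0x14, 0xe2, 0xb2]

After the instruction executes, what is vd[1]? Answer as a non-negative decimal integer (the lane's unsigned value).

register lanes = 128/32 = 4
active while 40+j < 42, i.e. j ∈ [0,2) capped at 4 ⇒ 2
[0] add(0xb1,0x88) = 0x139
[1] add(0x06,0x14) = 0x1a
[2] tail/keep = 0x69
[3] tail/keep = 0x5e

vd[1] = 26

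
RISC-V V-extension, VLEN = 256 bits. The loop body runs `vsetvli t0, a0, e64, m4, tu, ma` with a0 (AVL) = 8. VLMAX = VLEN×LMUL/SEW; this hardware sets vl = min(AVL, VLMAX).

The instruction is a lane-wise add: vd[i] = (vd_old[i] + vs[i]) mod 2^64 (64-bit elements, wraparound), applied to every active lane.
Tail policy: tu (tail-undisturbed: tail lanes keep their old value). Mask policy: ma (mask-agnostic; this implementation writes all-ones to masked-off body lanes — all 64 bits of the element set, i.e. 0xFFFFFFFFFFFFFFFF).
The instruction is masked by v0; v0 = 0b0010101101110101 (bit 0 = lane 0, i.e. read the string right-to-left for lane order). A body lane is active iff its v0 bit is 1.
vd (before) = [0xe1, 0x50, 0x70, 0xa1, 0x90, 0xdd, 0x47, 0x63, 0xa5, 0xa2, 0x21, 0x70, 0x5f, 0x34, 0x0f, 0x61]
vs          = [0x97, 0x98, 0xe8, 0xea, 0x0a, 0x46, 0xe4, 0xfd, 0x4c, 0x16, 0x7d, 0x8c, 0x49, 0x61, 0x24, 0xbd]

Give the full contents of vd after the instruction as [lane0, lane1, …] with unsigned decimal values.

VLMAX = (256 × 4) / 64 = 16 lanes
vl = min(AVL, VLMAX) = min(8, 16) = 8
lane  0: add(0xe1,0x97) ⇒ 0x178
lane  1: mask-off/ones ⇒ 0xffffffffffffffff
lane  2: add(0x70,0xe8) ⇒ 0x158
lane  3: mask-off/ones ⇒ 0xffffffffffffffff
lane  4: add(0x90,0x0a) ⇒ 0x9a
lane  5: add(0xdd,0x46) ⇒ 0x123
lane  6: add(0x47,0xe4) ⇒ 0x12b
lane  7: mask-off/ones ⇒ 0xffffffffffffffff
lane  8: tail/keep ⇒ 0xa5
lane  9: tail/keep ⇒ 0xa2
lane 10: tail/keep ⇒ 0x21
lane 11: tail/keep ⇒ 0x70
lane 12: tail/keep ⇒ 0x5f
lane 13: tail/keep ⇒ 0x34
lane 14: tail/keep ⇒ 0x0f
lane 15: tail/keep ⇒ 0x61

vd = [376, 18446744073709551615, 344, 18446744073709551615, 154, 291, 299, 18446744073709551615, 165, 162, 33, 112, 95, 52, 15, 97]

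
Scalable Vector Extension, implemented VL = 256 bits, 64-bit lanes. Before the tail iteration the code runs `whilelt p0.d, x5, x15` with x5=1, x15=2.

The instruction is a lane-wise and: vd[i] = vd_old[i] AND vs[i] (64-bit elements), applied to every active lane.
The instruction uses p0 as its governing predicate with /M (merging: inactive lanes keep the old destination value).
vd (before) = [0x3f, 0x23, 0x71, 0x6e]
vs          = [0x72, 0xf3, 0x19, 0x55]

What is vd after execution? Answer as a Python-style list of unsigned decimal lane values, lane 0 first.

lane count: 256 div 64 = 4
p0[j] = (1+j < 2); true for j=0..0 → 1 lanes set
  i=0: and(0x3f,0x72) → 50
  i=1: tail/keep → 35
  i=2: tail/keep → 113
  i=3: tail/keep → 110

vd = [50, 35, 113, 110]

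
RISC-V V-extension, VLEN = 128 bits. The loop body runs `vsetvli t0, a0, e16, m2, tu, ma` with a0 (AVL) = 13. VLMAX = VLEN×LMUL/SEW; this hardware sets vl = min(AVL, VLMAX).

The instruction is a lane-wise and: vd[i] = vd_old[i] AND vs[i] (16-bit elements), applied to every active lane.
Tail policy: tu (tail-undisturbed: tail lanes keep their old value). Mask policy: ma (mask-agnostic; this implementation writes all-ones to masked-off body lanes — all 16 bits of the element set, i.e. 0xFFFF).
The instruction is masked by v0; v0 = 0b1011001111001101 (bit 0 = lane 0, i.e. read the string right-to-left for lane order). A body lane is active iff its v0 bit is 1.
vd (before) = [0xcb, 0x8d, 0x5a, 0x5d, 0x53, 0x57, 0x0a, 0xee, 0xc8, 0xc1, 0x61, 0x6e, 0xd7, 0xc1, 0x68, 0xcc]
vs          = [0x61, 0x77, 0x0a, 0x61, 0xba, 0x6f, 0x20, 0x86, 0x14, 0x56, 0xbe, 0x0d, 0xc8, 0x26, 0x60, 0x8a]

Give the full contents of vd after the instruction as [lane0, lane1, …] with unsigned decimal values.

lanes per group: 128·2/16 = 16
vl = min(AVL, VLMAX) = min(13, 16) = 13
[0] and(0xcb,0x61) = 0x41
[1] mask-off/ones = 0xffff
[2] and(0x5a,0x0a) = 0x0a
[3] and(0x5d,0x61) = 0x41
[4] mask-off/ones = 0xffff
[5] mask-off/ones = 0xffff
[6] and(0x0a,0x20) = 0x00
[7] and(0xee,0x86) = 0x86
[8] and(0xc8,0x14) = 0x00
[9] and(0xc1,0x56) = 0x40
[10] mask-off/ones = 0xffff
[11] mask-off/ones = 0xffff
[12] and(0xd7,0xc8) = 0xc0
[13] tail/keep = 0xc1
[14] tail/keep = 0x68
[15] tail/keep = 0xcc

vd = [65, 65535, 10, 65, 65535, 65535, 0, 134, 0, 64, 65535, 65535, 192, 193, 104, 204]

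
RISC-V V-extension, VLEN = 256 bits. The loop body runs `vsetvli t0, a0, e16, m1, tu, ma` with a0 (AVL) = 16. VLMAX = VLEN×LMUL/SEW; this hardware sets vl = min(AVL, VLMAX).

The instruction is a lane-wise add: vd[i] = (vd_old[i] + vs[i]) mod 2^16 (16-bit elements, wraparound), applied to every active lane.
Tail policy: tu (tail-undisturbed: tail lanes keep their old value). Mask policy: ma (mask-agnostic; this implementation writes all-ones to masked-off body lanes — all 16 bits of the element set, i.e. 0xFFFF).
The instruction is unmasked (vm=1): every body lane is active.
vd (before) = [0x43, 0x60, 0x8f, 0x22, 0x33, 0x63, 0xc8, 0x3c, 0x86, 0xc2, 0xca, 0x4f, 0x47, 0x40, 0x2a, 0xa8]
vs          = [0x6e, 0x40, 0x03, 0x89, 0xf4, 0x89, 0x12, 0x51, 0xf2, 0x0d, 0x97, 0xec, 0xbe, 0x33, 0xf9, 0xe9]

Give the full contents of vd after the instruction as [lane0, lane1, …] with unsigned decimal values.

vd = [177, 160, 146, 171, 295, 236, 218, 141, 376, 207, 353, 315, 261, 115, 291, 401]

VLMAX = VLEN×LMUL/SEW = 256×1/16 = 16
vl ← min(16, 16) = 16
[0] add(0x43,0x6e) = 0xb1
[1] add(0x60,0x40) = 0xa0
[2] add(0x8f,0x03) = 0x92
[3] add(0x22,0x89) = 0xab
[4] add(0x33,0xf4) = 0x127
[5] add(0x63,0x89) = 0xec
[6] add(0xc8,0x12) = 0xda
[7] add(0x3c,0x51) = 0x8d
[8] add(0x86,0xf2) = 0x178
[9] add(0xc2,0x0d) = 0xcf
[10] add(0xca,0x97) = 0x161
[11] add(0x4f,0xec) = 0x13b
[12] add(0x47,0xbe) = 0x105
[13] add(0x40,0x33) = 0x73
[14] add(0x2a,0xf9) = 0x123
[15] add(0xa8,0xe9) = 0x191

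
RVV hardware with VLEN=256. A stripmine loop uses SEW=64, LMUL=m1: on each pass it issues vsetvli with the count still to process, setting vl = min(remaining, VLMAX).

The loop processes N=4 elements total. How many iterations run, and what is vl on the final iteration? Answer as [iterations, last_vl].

lanes per group: 256·1/64 = 4
4 elements at 4/iter → 1 passes, remainder 4 on the last

[iterations, last_vl] = [1, 4]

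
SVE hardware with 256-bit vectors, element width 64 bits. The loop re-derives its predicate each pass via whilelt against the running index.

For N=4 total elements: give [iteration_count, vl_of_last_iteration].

register lanes = 256/64 = 4
iterations = ceil(4/4) = 1; final-pass vl = 4

[iterations, last_vl] = [1, 4]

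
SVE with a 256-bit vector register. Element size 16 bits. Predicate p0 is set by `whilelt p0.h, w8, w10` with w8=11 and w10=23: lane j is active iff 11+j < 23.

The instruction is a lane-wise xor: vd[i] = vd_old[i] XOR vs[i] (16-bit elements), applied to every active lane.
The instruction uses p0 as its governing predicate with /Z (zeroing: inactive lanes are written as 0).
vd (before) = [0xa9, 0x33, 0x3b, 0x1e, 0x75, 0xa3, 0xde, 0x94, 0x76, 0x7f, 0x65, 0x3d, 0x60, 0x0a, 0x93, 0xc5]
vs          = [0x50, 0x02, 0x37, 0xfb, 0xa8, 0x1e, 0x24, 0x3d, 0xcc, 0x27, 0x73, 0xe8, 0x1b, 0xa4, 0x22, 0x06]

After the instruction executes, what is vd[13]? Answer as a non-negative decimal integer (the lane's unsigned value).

lane count: 256 div 16 = 16
active while 11+j < 23, i.e. j ∈ [0,12) capped at 16 ⇒ 12
[0] xor(0xa9,0x50) = 0xf9
[1] xor(0x33,0x02) = 0x31
[2] xor(0x3b,0x37) = 0x0c
[3] xor(0x1e,0xfb) = 0xe5
[4] xor(0x75,0xa8) = 0xdd
[5] xor(0xa3,0x1e) = 0xbd
[6] xor(0xde,0x24) = 0xfa
[7] xor(0x94,0x3d) = 0xa9
[8] xor(0x76,0xcc) = 0xba
[9] xor(0x7f,0x27) = 0x58
[10] xor(0x65,0x73) = 0x16
[11] xor(0x3d,0xe8) = 0xd5
[12] tail/zero = 0x00
[13] tail/zero = 0x00
[14] tail/zero = 0x00
[15] tail/zero = 0x00

vd[13] = 0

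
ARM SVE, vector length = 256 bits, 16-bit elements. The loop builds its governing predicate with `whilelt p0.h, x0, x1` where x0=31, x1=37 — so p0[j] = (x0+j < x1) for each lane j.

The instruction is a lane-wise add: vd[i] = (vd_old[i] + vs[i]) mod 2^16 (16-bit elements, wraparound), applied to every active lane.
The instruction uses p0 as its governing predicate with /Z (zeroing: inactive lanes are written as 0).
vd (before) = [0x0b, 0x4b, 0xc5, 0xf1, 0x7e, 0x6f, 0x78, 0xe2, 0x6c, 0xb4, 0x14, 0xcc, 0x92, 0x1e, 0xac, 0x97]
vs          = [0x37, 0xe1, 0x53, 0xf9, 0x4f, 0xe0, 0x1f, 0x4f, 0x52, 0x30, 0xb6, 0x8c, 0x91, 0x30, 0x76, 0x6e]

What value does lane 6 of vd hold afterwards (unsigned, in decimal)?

256-bit reg / 16-bit elem → 16 lanes
active while 31+j < 37, i.e. j ∈ [0,6) capped at 16 ⇒ 6
lane  0: add(0x0b,0x37) ⇒ 0x42
lane  1: add(0x4b,0xe1) ⇒ 0x12c
lane  2: add(0xc5,0x53) ⇒ 0x118
lane  3: add(0xf1,0xf9) ⇒ 0x1ea
lane  4: add(0x7e,0x4f) ⇒ 0xcd
lane  5: add(0x6f,0xe0) ⇒ 0x14f
lane  6: tail/zero ⇒ 0x00
lane  7: tail/zero ⇒ 0x00
lane  8: tail/zero ⇒ 0x00
lane  9: tail/zero ⇒ 0x00
lane 10: tail/zero ⇒ 0x00
lane 11: tail/zero ⇒ 0x00
lane 12: tail/zero ⇒ 0x00
lane 13: tail/zero ⇒ 0x00
lane 14: tail/zero ⇒ 0x00
lane 15: tail/zero ⇒ 0x00

vd[6] = 0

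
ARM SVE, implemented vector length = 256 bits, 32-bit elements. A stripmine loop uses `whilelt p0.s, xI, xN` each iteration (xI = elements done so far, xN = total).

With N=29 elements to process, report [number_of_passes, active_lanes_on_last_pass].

[iterations, last_vl] = [4, 5]

256-bit reg / 32-bit elem → 8 lanes
29 elements at 8/iter → 4 passes, remainder 5 on the last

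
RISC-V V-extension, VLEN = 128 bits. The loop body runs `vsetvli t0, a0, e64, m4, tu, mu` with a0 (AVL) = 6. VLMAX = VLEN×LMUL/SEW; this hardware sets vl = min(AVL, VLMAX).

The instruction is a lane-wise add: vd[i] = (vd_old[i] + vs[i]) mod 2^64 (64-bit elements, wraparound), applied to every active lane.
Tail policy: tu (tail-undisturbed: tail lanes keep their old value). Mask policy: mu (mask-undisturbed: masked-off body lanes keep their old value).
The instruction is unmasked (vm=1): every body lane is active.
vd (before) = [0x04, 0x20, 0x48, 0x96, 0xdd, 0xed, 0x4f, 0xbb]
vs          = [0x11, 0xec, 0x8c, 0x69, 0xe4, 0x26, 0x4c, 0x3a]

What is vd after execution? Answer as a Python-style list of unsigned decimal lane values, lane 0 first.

VLMAX = VLEN×LMUL/SEW = 128×4/64 = 8
AVL=6 ≤ VLMAX=8, so vl = 6
[0] add(0x04,0x11) = 0x15
[1] add(0x20,0xec) = 0x10c
[2] add(0x48,0x8c) = 0xd4
[3] add(0x96,0x69) = 0xff
[4] add(0xdd,0xe4) = 0x1c1
[5] add(0xed,0x26) = 0x113
[6] tail/keep = 0x4f
[7] tail/keep = 0xbb

vd = [21, 268, 212, 255, 449, 275, 79, 187]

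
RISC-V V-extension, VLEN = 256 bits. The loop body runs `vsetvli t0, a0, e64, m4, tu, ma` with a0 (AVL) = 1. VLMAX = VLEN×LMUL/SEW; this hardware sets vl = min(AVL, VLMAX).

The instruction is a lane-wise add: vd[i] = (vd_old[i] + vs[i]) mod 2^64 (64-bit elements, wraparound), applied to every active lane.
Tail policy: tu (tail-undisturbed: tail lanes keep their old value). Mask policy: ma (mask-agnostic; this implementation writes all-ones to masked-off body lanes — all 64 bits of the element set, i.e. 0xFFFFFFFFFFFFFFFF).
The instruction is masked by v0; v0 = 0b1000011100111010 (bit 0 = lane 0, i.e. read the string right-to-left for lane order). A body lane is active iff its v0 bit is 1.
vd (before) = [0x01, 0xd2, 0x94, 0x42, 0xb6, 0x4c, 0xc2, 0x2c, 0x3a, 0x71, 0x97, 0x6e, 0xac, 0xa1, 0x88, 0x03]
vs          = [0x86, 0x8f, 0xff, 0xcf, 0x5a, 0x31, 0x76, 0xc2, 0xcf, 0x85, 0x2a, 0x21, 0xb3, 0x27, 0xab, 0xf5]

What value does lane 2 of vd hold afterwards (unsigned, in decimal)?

vd[2] = 148

VLMAX = (256 × 4) / 64 = 16 lanes
AVL=1 ≤ VLMAX=16, so vl = 1
  i=0: mask-off/ones → 18446744073709551615
  i=1: tail/keep → 210
  i=2: tail/keep → 148
  i=3: tail/keep → 66
  i=4: tail/keep → 182
  i=5: tail/keep → 76
  i=6: tail/keep → 194
  i=7: tail/keep → 44
  i=8: tail/keep → 58
  i=9: tail/keep → 113
  i=10: tail/keep → 151
  i=11: tail/keep → 110
  i=12: tail/keep → 172
  i=13: tail/keep → 161
  i=14: tail/keep → 136
  i=15: tail/keep → 3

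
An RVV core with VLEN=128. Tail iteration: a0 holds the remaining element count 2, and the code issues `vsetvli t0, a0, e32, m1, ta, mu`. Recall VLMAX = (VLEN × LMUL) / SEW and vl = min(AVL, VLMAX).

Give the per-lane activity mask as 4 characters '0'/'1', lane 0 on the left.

lanes per group: 128·1/32 = 4
vl = min(AVL, VLMAX) = min(2, 4) = 2
bits (lane 0 leftmost): 1100

predicate = 1100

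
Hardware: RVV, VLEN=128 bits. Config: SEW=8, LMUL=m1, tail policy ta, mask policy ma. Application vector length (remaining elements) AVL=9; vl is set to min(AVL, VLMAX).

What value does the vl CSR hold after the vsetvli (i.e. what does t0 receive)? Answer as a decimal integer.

lanes per group: 128·1/8 = 16
AVL=9 ≤ VLMAX=16, so vl = 9

vl = 9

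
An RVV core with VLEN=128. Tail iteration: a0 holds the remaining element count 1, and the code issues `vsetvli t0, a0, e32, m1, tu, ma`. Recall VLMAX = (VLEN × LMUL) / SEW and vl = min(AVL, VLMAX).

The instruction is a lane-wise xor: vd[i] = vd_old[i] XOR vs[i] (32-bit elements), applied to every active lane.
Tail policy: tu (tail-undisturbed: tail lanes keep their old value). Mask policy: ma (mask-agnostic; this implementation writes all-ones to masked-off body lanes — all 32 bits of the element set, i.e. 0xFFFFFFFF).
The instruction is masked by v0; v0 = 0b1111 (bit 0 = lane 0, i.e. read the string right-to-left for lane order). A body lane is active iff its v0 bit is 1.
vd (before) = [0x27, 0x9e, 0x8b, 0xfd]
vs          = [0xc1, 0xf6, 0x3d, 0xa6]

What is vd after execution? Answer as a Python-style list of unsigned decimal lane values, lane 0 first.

vd = [230, 158, 139, 253]

VLMAX = (128 × 1) / 32 = 4 lanes
AVL=1 ≤ VLMAX=4, so vl = 1
[0] xor(0x27,0xc1) = 0xe6
[1] tail/keep = 0x9e
[2] tail/keep = 0x8b
[3] tail/keep = 0xfd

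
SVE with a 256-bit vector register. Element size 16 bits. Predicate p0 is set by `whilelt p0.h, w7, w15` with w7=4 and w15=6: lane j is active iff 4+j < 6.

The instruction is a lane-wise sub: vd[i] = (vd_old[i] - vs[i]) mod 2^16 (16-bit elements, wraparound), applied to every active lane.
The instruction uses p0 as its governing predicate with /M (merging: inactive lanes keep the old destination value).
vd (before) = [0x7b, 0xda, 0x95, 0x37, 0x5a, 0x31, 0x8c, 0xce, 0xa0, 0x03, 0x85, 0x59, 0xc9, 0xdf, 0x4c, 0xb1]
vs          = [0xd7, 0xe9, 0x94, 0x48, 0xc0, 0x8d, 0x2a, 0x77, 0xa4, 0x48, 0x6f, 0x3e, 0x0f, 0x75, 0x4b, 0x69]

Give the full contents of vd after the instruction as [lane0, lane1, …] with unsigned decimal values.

lane count: 256 div 16 = 16
active while 4+j < 6, i.e. j ∈ [0,2) capped at 16 ⇒ 2
[0] sub(0x7b,0xd7) = 0xffa4
[1] sub(0xda,0xe9) = 0xfff1
[2] tail/keep = 0x95
[3] tail/keep = 0x37
[4] tail/keep = 0x5a
[5] tail/keep = 0x31
[6] tail/keep = 0x8c
[7] tail/keep = 0xce
[8] tail/keep = 0xa0
[9] tail/keep = 0x03
[10] tail/keep = 0x85
[11] tail/keep = 0x59
[12] tail/keep = 0xc9
[13] tail/keep = 0xdf
[14] tail/keep = 0x4c
[15] tail/keep = 0xb1

vd = [65444, 65521, 149, 55, 90, 49, 140, 206, 160, 3, 133, 89, 201, 223, 76, 177]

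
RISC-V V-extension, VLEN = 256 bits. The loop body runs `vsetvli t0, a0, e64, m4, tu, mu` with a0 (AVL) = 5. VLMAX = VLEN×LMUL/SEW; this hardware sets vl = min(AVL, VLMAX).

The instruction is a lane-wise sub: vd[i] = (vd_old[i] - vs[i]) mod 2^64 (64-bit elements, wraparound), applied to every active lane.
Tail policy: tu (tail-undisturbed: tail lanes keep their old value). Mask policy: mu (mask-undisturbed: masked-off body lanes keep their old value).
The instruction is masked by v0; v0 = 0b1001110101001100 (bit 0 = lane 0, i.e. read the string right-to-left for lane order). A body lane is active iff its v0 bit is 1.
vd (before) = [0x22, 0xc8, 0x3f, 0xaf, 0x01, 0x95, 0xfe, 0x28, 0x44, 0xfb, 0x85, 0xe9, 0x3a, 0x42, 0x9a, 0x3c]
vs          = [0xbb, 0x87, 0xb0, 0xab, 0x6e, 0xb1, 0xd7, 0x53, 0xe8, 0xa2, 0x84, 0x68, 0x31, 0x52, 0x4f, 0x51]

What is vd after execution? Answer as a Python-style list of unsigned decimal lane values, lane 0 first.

VLMAX = VLEN×LMUL/SEW = 256×4/64 = 16
AVL=5 ≤ VLMAX=16, so vl = 5
  i=0: mask-off/keep → 34
  i=1: mask-off/keep → 200
  i=2: sub(0x3f,0xb0) → 18446744073709551503
  i=3: sub(0xaf,0xab) → 4
  i=4: mask-off/keep → 1
  i=5: tail/keep → 149
  i=6: tail/keep → 254
  i=7: tail/keep → 40
  i=8: tail/keep → 68
  i=9: tail/keep → 251
  i=10: tail/keep → 133
  i=11: tail/keep → 233
  i=12: tail/keep → 58
  i=13: tail/keep → 66
  i=14: tail/keep → 154
  i=15: tail/keep → 60

vd = [34, 200, 18446744073709551503, 4, 1, 149, 254, 40, 68, 251, 133, 233, 58, 66, 154, 60]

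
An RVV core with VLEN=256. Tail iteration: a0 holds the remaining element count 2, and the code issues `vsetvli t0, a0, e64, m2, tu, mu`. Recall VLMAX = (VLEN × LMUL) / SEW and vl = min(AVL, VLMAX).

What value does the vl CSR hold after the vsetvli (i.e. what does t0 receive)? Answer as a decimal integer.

vl = 2

VLMAX = (256 × 2) / 64 = 8 lanes
vl = min(AVL, VLMAX) = min(2, 8) = 2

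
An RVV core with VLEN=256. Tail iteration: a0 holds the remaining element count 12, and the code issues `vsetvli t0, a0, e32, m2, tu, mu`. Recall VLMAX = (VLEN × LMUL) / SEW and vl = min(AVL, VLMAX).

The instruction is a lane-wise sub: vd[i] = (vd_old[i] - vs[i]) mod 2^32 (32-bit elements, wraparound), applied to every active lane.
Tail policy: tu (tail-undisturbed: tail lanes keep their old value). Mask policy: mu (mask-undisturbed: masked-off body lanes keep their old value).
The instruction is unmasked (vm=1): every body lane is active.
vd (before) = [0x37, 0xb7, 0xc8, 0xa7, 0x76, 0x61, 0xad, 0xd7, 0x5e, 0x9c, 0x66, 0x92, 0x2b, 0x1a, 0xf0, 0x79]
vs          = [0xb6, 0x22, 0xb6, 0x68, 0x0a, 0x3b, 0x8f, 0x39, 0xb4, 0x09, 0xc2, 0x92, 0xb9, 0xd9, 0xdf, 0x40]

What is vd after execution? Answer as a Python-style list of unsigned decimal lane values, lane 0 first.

VLMAX = (256 × 2) / 32 = 16 lanes
vl ← min(12, 16) = 12
vd[0] sub(0x37,0xb6) -> 0xffffff81
vd[1] sub(0xb7,0x22) -> 0x95
vd[2] sub(0xc8,0xb6) -> 0x12
vd[3] sub(0xa7,0x68) -> 0x3f
vd[4] sub(0x76,0x0a) -> 0x6c
vd[5] sub(0x61,0x3b) -> 0x26
vd[6] sub(0xad,0x8f) -> 0x1e
vd[7] sub(0xd7,0x39) -> 0x9e
vd[8] sub(0x5e,0xb4) -> 0xffffffaa
vd[9] sub(0x9c,0x09) -> 0x93
vd[10] sub(0x66,0xc2) -> 0xffffffa4
vd[11] sub(0x92,0x92) -> 0x00
vd[12] tail/keep -> 0x2b
vd[13] tail/keep -> 0x1a
vd[14] tail/keep -> 0xf0
vd[15] tail/keep -> 0x79

vd = [4294967169, 149, 18, 63, 108, 38, 30, 158, 4294967210, 147, 4294967204, 0, 43, 26, 240, 121]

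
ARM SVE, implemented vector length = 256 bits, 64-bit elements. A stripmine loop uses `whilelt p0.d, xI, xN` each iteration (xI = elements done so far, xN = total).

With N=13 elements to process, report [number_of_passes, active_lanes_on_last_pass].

lane count: 256 div 64 = 4
13 elements at 4/iter → 4 passes, remainder 1 on the last

[iterations, last_vl] = [4, 1]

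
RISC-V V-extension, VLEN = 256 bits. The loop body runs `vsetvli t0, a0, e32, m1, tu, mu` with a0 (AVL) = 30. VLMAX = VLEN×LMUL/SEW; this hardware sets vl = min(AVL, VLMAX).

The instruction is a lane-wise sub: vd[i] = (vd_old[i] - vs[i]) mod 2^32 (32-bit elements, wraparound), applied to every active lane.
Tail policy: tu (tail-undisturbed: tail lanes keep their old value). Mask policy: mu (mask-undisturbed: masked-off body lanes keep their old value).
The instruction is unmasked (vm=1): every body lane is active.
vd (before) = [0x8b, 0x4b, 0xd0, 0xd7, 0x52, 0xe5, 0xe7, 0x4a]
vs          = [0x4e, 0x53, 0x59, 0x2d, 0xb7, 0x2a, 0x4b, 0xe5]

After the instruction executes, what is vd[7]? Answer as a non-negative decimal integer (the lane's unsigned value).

VLMAX = (256 × 1) / 32 = 8 lanes
vl ← min(30, 8) = 8
vd[0] sub(0x8b,0x4e) -> 0x3d
vd[1] sub(0x4b,0x53) -> 0xfffffff8
vd[2] sub(0xd0,0x59) -> 0x77
vd[3] sub(0xd7,0x2d) -> 0xaa
vd[4] sub(0x52,0xb7) -> 0xffffff9b
vd[5] sub(0xe5,0x2a) -> 0xbb
vd[6] sub(0xe7,0x4b) -> 0x9c
vd[7] sub(0x4a,0xe5) -> 0xffffff65

vd[7] = 4294967141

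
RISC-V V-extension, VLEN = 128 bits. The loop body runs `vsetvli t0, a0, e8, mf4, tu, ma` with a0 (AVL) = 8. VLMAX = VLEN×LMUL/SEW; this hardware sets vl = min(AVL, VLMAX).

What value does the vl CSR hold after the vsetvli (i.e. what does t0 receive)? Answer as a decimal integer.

lanes per group: 128·1/4/8 = 4
AVL=8 > VLMAX=4, so vl = 4

vl = 4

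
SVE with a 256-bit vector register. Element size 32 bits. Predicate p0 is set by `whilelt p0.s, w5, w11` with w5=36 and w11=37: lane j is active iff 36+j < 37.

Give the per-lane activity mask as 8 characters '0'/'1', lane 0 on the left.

predicate = 10000000

lane count: 256 div 32 = 8
whilelt: lane j active iff 36+j < 37 → j < 1 → 1 active
bits (lane 0 leftmost): 10000000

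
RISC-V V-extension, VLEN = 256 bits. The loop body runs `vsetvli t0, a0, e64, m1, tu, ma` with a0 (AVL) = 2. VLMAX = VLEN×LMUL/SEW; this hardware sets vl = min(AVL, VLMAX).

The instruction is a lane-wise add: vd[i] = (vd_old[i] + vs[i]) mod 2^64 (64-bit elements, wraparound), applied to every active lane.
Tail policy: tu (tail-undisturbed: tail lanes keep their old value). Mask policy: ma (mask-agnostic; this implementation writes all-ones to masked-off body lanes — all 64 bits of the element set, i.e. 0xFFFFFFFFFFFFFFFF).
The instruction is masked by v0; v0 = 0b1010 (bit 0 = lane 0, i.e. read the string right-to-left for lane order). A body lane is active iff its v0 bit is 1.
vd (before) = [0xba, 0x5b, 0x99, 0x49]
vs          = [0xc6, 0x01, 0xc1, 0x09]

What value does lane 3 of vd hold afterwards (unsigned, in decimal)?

vd[3] = 73

lanes per group: 256·1/64 = 4
vl ← min(2, 4) = 2
lane  0: mask-off/ones ⇒ 0xffffffffffffffff
lane  1: add(0x5b,0x01) ⇒ 0x5c
lane  2: tail/keep ⇒ 0x99
lane  3: tail/keep ⇒ 0x49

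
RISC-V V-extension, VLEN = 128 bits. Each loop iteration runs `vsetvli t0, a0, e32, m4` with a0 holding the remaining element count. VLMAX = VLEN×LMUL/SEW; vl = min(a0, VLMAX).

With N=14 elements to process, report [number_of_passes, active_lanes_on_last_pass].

[iterations, last_vl] = [1, 14]

VLMAX = VLEN×LMUL/SEW = 128×4/32 = 16
iterations = ceil(14/16) = 1; final-pass vl = 14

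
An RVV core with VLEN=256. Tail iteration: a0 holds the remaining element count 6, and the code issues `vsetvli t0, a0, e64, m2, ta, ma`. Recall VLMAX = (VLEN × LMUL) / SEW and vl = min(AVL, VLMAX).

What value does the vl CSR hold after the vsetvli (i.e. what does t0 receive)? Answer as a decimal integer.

vl = 6

VLMAX = VLEN×LMUL/SEW = 256×2/64 = 8
vl = min(AVL, VLMAX) = min(6, 8) = 6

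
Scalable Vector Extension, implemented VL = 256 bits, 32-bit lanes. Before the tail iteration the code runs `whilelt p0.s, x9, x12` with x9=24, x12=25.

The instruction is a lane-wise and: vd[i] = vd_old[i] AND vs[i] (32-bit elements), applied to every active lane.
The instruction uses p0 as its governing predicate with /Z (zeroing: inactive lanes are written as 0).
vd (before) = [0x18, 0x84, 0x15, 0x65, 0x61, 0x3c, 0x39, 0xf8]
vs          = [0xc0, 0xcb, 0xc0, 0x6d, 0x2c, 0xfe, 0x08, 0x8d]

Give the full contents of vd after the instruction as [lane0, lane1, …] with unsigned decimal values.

register lanes = 256/32 = 8
active while 24+j < 25, i.e. j ∈ [0,1) capped at 8 ⇒ 1
lane  0: and(0x18,0xc0) ⇒ 0x00
lane  1: tail/zero ⇒ 0x00
lane  2: tail/zero ⇒ 0x00
lane  3: tail/zero ⇒ 0x00
lane  4: tail/zero ⇒ 0x00
lane  5: tail/zero ⇒ 0x00
lane  6: tail/zero ⇒ 0x00
lane  7: tail/zero ⇒ 0x00

vd = [0, 0, 0, 0, 0, 0, 0, 0]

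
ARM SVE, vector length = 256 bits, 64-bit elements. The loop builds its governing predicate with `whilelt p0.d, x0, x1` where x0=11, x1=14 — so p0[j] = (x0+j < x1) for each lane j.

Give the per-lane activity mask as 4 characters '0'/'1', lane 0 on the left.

predicate = 1110

256-bit reg / 64-bit elem → 4 lanes
p0[j] = (11+j < 14); true for j=0..2 → 3 lanes set
bits (lane 0 leftmost): 1110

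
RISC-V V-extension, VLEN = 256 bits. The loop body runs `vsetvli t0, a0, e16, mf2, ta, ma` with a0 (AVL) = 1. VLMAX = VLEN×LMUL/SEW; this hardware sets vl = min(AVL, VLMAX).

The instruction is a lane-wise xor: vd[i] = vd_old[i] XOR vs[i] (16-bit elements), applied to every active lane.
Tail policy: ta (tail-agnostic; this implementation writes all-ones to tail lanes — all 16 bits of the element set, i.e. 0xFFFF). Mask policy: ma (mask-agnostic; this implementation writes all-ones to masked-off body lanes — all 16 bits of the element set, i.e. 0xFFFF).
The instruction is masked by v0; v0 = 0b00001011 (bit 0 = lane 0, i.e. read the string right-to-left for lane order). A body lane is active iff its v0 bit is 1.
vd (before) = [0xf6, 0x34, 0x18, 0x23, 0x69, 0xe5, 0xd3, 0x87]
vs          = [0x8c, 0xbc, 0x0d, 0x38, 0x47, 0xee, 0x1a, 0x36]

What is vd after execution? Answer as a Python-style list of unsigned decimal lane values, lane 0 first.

lanes per group: 256·1/2/16 = 8
AVL=1 ≤ VLMAX=8, so vl = 1
  i=0: xor(0xf6,0x8c) → 122
  i=1: tail/ones → 65535
  i=2: tail/ones → 65535
  i=3: tail/ones → 65535
  i=4: tail/ones → 65535
  i=5: tail/ones → 65535
  i=6: tail/ones → 65535
  i=7: tail/ones → 65535

vd = [122, 65535, 65535, 65535, 65535, 65535, 65535, 65535]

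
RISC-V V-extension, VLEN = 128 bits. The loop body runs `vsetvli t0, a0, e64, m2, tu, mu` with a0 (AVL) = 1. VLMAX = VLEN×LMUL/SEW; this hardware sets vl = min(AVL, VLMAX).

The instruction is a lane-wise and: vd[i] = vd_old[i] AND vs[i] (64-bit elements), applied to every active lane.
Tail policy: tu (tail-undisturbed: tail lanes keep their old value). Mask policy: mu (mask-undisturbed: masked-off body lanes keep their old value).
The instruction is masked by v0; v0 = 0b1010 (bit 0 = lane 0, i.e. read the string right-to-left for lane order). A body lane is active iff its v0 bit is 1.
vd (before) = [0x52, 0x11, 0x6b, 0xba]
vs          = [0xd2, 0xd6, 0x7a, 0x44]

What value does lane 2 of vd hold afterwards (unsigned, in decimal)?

vd[2] = 107

VLMAX = (128 × 2) / 64 = 4 lanes
vl = min(AVL, VLMAX) = min(1, 4) = 1
  i=0: mask-off/keep → 82
  i=1: tail/keep → 17
  i=2: tail/keep → 107
  i=3: tail/keep → 186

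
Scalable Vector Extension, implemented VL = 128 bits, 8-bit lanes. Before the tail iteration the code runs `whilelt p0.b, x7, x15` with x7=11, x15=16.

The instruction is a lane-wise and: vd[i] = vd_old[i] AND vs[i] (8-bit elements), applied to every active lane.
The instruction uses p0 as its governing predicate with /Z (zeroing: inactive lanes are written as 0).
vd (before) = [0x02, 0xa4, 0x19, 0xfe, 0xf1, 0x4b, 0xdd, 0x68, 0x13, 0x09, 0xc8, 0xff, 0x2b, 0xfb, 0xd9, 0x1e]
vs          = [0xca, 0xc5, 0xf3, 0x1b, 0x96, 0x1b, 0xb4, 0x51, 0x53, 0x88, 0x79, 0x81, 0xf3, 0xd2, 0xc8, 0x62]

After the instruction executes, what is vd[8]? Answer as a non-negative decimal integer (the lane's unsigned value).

vd[8] = 0

register lanes = 128/8 = 16
whilelt: lane j active iff 11+j < 16 → j < 5 → 5 active
[0] and(0x02,0xca) = 0x02
[1] and(0xa4,0xc5) = 0x84
[2] and(0x19,0xf3) = 0x11
[3] and(0xfe,0x1b) = 0x1a
[4] and(0xf1,0x96) = 0x90
[5] tail/zero = 0x00
[6] tail/zero = 0x00
[7] tail/zero = 0x00
[8] tail/zero = 0x00
[9] tail/zero = 0x00
[10] tail/zero = 0x00
[11] tail/zero = 0x00
[12] tail/zero = 0x00
[13] tail/zero = 0x00
[14] tail/zero = 0x00
[15] tail/zero = 0x00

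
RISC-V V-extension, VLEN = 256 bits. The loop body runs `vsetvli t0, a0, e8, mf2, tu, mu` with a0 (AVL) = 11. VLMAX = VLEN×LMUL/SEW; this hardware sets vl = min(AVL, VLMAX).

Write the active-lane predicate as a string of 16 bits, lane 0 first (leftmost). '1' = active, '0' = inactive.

lanes per group: 256·1/2/8 = 16
vl ← min(11, 16) = 11
bits (lane 0 leftmost): 1111111111100000

predicate = 1111111111100000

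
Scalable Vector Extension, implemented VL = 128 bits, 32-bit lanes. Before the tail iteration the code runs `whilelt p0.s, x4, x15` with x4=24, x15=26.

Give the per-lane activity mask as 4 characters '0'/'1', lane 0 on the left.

predicate = 1100

register lanes = 128/32 = 4
active while 24+j < 26, i.e. j ∈ [0,2) capped at 4 ⇒ 2
bits (lane 0 leftmost): 1100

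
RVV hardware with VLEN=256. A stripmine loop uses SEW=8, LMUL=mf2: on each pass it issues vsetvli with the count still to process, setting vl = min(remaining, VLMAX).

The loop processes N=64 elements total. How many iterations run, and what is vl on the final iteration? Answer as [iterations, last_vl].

[iterations, last_vl] = [4, 16]

lanes per group: 256·1/2/8 = 16
64 elements at 16/iter → 4 passes, remainder 16 on the last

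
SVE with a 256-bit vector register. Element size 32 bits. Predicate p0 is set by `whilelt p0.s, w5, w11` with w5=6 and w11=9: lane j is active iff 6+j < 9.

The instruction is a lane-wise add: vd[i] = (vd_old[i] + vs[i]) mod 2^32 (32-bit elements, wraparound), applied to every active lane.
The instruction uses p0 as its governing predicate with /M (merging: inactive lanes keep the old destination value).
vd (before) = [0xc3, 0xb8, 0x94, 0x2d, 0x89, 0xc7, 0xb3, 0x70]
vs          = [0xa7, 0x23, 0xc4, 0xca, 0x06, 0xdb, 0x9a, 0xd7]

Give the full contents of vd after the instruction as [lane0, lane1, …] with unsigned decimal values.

vd = [362, 219, 344, 45, 137, 199, 179, 112]

register lanes = 256/32 = 8
whilelt: lane j active iff 6+j < 9 → j < 3 → 3 active
[0] add(0xc3,0xa7) = 0x16a
[1] add(0xb8,0x23) = 0xdb
[2] add(0x94,0xc4) = 0x158
[3] tail/keep = 0x2d
[4] tail/keep = 0x89
[5] tail/keep = 0xc7
[6] tail/keep = 0xb3
[7] tail/keep = 0x70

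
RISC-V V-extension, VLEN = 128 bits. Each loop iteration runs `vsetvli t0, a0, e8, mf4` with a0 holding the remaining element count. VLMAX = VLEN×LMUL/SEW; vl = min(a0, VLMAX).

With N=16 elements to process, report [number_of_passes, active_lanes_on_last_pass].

[iterations, last_vl] = [4, 4]

lanes per group: 128·1/4/8 = 4
N=16: ⌈16/4⌉ = 4 iters; last vl = 16 − 3×4 = 4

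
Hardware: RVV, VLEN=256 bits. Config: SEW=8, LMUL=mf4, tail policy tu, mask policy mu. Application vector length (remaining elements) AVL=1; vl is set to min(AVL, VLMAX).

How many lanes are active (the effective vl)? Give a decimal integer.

VLMAX = VLEN×LMUL/SEW = 256×1/4/8 = 8
AVL=1 ≤ VLMAX=8, so vl = 1

vl = 1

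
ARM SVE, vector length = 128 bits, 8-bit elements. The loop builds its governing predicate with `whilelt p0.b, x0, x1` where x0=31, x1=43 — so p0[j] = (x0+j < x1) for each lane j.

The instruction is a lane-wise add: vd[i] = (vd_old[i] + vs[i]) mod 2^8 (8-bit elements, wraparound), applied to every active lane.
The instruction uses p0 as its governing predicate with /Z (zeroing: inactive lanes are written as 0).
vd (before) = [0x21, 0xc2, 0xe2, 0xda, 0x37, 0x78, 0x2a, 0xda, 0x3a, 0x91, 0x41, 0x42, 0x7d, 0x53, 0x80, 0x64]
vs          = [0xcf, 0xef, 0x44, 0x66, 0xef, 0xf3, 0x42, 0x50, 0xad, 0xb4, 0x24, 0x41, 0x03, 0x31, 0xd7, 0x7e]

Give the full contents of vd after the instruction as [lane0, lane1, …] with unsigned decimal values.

lane count: 128 div 8 = 16
p0[j] = (31+j < 43); true for j=0..11 → 12 lanes set
lane  0: add(0x21,0xcf) ⇒ 0xf0
lane  1: add(0xc2,0xef) ⇒ 0xb1
lane  2: add(0xe2,0x44) ⇒ 0x26
lane  3: add(0xda,0x66) ⇒ 0x40
lane  4: add(0x37,0xef) ⇒ 0x26
lane  5: add(0x78,0xf3) ⇒ 0x6b
lane  6: add(0x2a,0x42) ⇒ 0x6c
lane  7: add(0xda,0x50) ⇒ 0x2a
lane  8: add(0x3a,0xad) ⇒ 0xe7
lane  9: add(0x91,0xb4) ⇒ 0x45
lane 10: add(0x41,0x24) ⇒ 0x65
lane 11: add(0x42,0x41) ⇒ 0x83
lane 12: tail/zero ⇒ 0x00
lane 13: tail/zero ⇒ 0x00
lane 14: tail/zero ⇒ 0x00
lane 15: tail/zero ⇒ 0x00

vd = [240, 177, 38, 64, 38, 107, 108, 42, 231, 69, 101, 131, 0, 0, 0, 0]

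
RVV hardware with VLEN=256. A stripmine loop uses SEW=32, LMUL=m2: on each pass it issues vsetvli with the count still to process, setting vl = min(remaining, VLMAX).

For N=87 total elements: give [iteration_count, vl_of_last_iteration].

[iterations, last_vl] = [6, 7]

VLMAX = (256 × 2) / 32 = 16 lanes
iterations = ceil(87/16) = 6; final-pass vl = 7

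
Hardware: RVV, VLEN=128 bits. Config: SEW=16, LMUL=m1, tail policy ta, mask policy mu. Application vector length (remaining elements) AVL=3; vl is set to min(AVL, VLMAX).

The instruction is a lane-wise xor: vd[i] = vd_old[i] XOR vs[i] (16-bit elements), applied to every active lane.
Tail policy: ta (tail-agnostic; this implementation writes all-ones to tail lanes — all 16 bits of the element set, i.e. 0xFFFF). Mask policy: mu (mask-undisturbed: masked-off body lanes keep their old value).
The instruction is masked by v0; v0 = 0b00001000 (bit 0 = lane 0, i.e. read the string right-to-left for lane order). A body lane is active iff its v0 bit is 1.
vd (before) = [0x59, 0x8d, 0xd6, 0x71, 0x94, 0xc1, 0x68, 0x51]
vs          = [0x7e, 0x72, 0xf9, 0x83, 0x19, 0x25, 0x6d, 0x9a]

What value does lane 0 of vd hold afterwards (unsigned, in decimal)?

vd[0] = 89

VLMAX = VLEN×LMUL/SEW = 128×1/16 = 8
AVL=3 ≤ VLMAX=8, so vl = 3
[0] mask-off/keep = 0x59
[1] mask-off/keep = 0x8d
[2] mask-off/keep = 0xd6
[3] tail/ones = 0xffff
[4] tail/ones = 0xffff
[5] tail/ones = 0xffff
[6] tail/ones = 0xffff
[7] tail/ones = 0xffff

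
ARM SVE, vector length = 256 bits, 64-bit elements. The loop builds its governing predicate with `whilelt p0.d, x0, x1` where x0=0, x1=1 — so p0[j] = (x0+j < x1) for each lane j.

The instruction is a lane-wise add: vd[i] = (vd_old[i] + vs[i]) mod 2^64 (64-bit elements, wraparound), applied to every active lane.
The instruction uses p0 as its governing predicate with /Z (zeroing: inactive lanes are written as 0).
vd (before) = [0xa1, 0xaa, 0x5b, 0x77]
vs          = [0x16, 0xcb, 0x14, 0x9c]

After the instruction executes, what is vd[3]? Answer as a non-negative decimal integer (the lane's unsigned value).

register lanes = 256/64 = 4
active while 0+j < 1, i.e. j ∈ [0,1) capped at 4 ⇒ 1
[0] add(0xa1,0x16) = 0xb7
[1] tail/zero = 0x00
[2] tail/zero = 0x00
[3] tail/zero = 0x00

vd[3] = 0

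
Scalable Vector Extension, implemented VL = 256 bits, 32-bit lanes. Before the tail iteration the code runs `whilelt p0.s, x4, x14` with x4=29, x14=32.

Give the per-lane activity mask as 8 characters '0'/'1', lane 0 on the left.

register lanes = 256/32 = 8
whilelt: lane j active iff 29+j < 32 → j < 3 → 3 active
bits (lane 0 leftmost): 11100000

predicate = 11100000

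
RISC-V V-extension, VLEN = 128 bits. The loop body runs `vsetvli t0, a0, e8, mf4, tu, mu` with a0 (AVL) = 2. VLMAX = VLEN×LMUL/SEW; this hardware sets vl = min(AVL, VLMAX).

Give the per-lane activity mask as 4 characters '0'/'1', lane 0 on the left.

predicate = 1100

VLMAX = (128 × 1/4) / 8 = 4 lanes
AVL=2 ≤ VLMAX=4, so vl = 2
bits (lane 0 leftmost): 1100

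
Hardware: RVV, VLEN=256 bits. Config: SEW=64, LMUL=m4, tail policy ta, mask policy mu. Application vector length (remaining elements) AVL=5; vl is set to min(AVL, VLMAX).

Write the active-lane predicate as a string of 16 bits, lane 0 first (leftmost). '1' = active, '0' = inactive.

VLMAX = (256 × 4) / 64 = 16 lanes
AVL=5 ≤ VLMAX=16, so vl = 5
bits (lane 0 leftmost): 1111100000000000

predicate = 1111100000000000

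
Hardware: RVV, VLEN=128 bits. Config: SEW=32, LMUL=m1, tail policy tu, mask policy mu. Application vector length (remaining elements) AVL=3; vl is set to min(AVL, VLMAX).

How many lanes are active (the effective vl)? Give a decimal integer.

vl = 3

VLMAX = (128 × 1) / 32 = 4 lanes
vl = min(AVL, VLMAX) = min(3, 4) = 3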